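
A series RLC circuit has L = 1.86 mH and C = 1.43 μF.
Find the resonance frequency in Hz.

Step 1 — Resonance condition Im(Z)=0 gives ω₀ = 1/√(LC).
Step 2 — ω₀ = 1/√(0.00186·1.43e-06) = 1.939e+04 rad/s.
Step 3 — f₀ = ω₀/(2π) = 3086 Hz.

f₀ = 3086 Hz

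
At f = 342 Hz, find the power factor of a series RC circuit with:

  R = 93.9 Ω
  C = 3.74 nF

Step 1 — Angular frequency: ω = 2π·f = 2π·342 = 2149 rad/s.
Step 2 — Component impedances:
  R: Z = R = 93.9 Ω
  C: Z = 1/(jωC) = -j/(ω·C) = 0 - j1.244e+05 Ω
Step 3 — Series combination: Z_total = R + C = 93.9 - j1.244e+05 Ω = 1.244e+05∠-90.0° Ω.
Step 4 — Power factor: PF = cos(φ) = Re(Z)/|Z| = 93.9/1.2443e+05 = 0.0007546.
Step 5 — Type: Im(Z) = -1.244e+05 ⇒ leading (phase φ = -90.0°).

PF = 0.0007546 (leading, φ = -90.0°)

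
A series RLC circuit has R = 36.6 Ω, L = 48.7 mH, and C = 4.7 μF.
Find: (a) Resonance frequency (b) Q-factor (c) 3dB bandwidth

Step 1 — Resonance: ω₀ = 1/√(LC) = 1/√(0.0487·4.7e-06) = 2090 rad/s.
Step 2 — f₀ = ω₀/(2π) = 332.7 Hz.
Step 3 — Series Q: Q = ω₀L/R = 2090·0.0487/36.6 = 2.781.
Step 4 — Bandwidth: Δω = ω₀/Q = 751.5 rad/s; BW = Δω/(2π) = 119.6 Hz.

(a) f₀ = 332.7 Hz  (b) Q = 2.781  (c) BW = 119.6 Hz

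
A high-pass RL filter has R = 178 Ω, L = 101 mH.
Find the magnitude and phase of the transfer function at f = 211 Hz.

Step 1 — Angular frequency: ω = 2π·211 = 1326 rad/s.
Step 2 — Transfer function: H(jω) = jωL/(R + jωL).
Step 3 — Numerator jωL = j·133.9; denominator R + jωL = 178 + j133.9.
Step 4 — H = 0.3614 + j0.4804.
Step 5 — Magnitude: |H| = 0.6012 (-4.4 dB); phase: φ = 53.0°.

|H| = 0.6012 (-4.4 dB), φ = 53.0°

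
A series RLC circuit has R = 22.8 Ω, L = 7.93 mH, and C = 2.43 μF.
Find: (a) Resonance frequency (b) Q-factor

Step 1 — Resonance condition Im(Z)=0 gives ω₀ = 1/√(LC).
Step 2 — ω₀ = 1/√(0.00793·2.43e-06) = 7204 rad/s.
Step 3 — f₀ = ω₀/(2π) = 1147 Hz.
Step 4 — Series Q: Q = ω₀L/R = 7204·0.00793/22.8 = 2.506.

(a) f₀ = 1147 Hz  (b) Q = 2.506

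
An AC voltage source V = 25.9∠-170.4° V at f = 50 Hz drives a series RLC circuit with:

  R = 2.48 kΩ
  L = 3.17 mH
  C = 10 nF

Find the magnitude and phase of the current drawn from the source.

Step 1 — Angular frequency: ω = 2π·f = 2π·50 = 314.2 rad/s.
Step 2 — Component impedances:
  R: Z = R = 2480 Ω
  L: Z = jωL = j·314.2·0.00317 = 0 + j0.9959 Ω
  C: Z = 1/(jωC) = -j/(ω·C) = 0 - j3.183e+05 Ω
Step 3 — Series combination: Z_total = R + L + C = 2480 - j3.183e+05 Ω = 3.183e+05∠-89.6° Ω.
Step 4 — Source phasor: V = 25.9∠-170.4° V = -25.54 - j4.319 V.
Step 5 — Ohm's law: I = V / Z_total = (-25.54 - j4.319) / (2480 - j3.183e+05) = 1.294e-05 - j8.033e-05 A.
Step 6 — Convert to polar: |I| = 8.137e-05 A, ∠I = -80.8°.

I = 8.137e-05∠-80.8° A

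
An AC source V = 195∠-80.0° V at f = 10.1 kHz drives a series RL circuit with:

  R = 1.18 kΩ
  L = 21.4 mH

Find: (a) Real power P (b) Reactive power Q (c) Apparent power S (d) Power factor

Step 1 — Angular frequency: ω = 2π·f = 2π·1.01e+04 = 6.346e+04 rad/s.
Step 2 — Component impedances:
  R: Z = R = 1180 Ω
  L: Z = jωL = j·6.346e+04·0.0214 = 0 + j1358 Ω
Step 3 — Series combination: Z_total = R + L = 1180 + j1358 Ω = 1799∠49.0° Ω.
Step 4 — Source phasor: V = 195∠-80.0° V = 33.86 - j192 V.
Step 5 — Current: I = V / Z = -0.06823 - j0.08422 A = 0.1084∠-129.0° A.
Step 6 — Complex power: S = V·I* = 13.86 + j15.95 VA.
Step 7 — Real power: P = Re(S) = 13.86 W.
Step 8 — Reactive power: Q = Im(S) = 15.95 VAR.
Step 9 — Apparent power: |S| = 21.14 VA.
Step 10 — Power factor: PF = P/|S| = 0.6559 (lagging).

(a) P = 13.86 W  (b) Q = 15.95 VAR  (c) S = 21.14 VA  (d) PF = 0.6559 (lagging)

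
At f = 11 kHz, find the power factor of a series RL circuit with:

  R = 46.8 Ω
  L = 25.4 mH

Step 1 — Angular frequency: ω = 2π·f = 2π·1.1e+04 = 6.912e+04 rad/s.
Step 2 — Component impedances:
  R: Z = R = 46.8 Ω
  L: Z = jωL = j·6.912e+04·0.0254 = 0 + j1756 Ω
Step 3 — Series combination: Z_total = R + L = 46.8 + j1756 Ω = 1756∠88.5° Ω.
Step 4 — Power factor: PF = cos(φ) = Re(Z)/|Z| = 46.8/1756 = 0.02665.
Step 5 — Type: Im(Z) = 1756 ⇒ lagging (phase φ = 88.5°).

PF = 0.02665 (lagging, φ = 88.5°)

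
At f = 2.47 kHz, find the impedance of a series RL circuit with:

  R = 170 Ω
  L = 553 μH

Step 1 — Angular frequency: ω = 2π·f = 2π·2470 = 1.552e+04 rad/s.
Step 2 — Component impedances:
  R: Z = R = 170 Ω
  L: Z = jωL = j·1.552e+04·0.000553 = 0 + j8.582 Ω
Step 3 — Series combination: Z_total = R + L = 170 + j8.582 Ω = 170.2∠2.9° Ω.

Z = 170 + j8.582 Ω = 170.2∠2.9° Ω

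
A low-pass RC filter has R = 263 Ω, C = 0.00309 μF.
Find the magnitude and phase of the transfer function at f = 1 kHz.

Step 1 — Angular frequency: ω = 2π·1000 = 6283 rad/s.
Step 2 — Transfer function: H(jω) = 1/(1 + jωRC).
Step 3 — Denominator: 1 + jωRC = 1 + j·6283·263·3.09e-09 = 1 + j0.005106.
Step 4 — H = 1 - j0.005106.
Step 5 — Magnitude: |H| = 1 (-0.0 dB); phase: φ = -0.3°.

|H| = 1 (-0.0 dB), φ = -0.3°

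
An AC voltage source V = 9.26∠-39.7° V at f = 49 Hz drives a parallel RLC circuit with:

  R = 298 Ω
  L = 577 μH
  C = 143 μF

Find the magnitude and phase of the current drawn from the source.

Step 1 — Angular frequency: ω = 2π·f = 2π·49 = 307.9 rad/s.
Step 2 — Component impedances:
  R: Z = R = 298 Ω
  L: Z = jωL = j·307.9·0.000577 = 0 + j0.1776 Ω
  C: Z = 1/(jωC) = -j/(ω·C) = 0 - j22.71 Ω
Step 3 — Parallel combination: 1/Z_total = 1/R + 1/L + 1/C; Z_total = 0.0001076 + j0.179 Ω = 0.179∠90.0° Ω.
Step 4 — Source phasor: V = 9.26∠-39.7° V = 7.125 - j5.915 V.
Step 5 — Ohm's law: I = V / Z_total = (7.125 - j5.915) / (0.0001076 + j0.179) = -33.01 - j39.81 A.
Step 6 — Convert to polar: |I| = 51.72 A, ∠I = -129.7°.

I = 51.72∠-129.7° A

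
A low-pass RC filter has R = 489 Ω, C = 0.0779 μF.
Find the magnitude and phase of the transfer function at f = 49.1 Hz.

Step 1 — Angular frequency: ω = 2π·49.1 = 308.5 rad/s.
Step 2 — Transfer function: H(jω) = 1/(1 + jωRC).
Step 3 — Denominator: 1 + jωRC = 1 + j·308.5·489·7.79e-08 = 1 + j0.01175.
Step 4 — H = 0.9999 - j0.01175.
Step 5 — Magnitude: |H| = 0.9999 (-0.0 dB); phase: φ = -0.7°.

|H| = 0.9999 (-0.0 dB), φ = -0.7°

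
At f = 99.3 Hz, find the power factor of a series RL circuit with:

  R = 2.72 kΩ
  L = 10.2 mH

Step 1 — Angular frequency: ω = 2π·f = 2π·99.3 = 623.9 rad/s.
Step 2 — Component impedances:
  R: Z = R = 2720 Ω
  L: Z = jωL = j·623.9·0.0102 = 0 + j6.364 Ω
Step 3 — Series combination: Z_total = R + L = 2720 + j6.364 Ω = 2720∠0.1° Ω.
Step 4 — Power factor: PF = cos(φ) = Re(Z)/|Z| = 2720/2720 = 1.
Step 5 — Type: Im(Z) = 6.364 ⇒ lagging (phase φ = 0.1°).

PF = 1 (lagging, φ = 0.1°)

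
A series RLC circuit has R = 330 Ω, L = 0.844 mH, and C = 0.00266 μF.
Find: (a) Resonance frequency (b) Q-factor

Step 1 — Resonance condition Im(Z)=0 gives ω₀ = 1/√(LC).
Step 2 — ω₀ = 1/√(0.000844·2.66e-09) = 6.674e+05 rad/s.
Step 3 — f₀ = ω₀/(2π) = 1.062e+05 Hz.
Step 4 — Series Q: Q = ω₀L/R = 6.674e+05·0.000844/330 = 1.707.

(a) f₀ = 1.062e+05 Hz  (b) Q = 1.707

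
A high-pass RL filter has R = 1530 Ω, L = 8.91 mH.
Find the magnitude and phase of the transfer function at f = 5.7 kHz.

Step 1 — Angular frequency: ω = 2π·5700 = 3.581e+04 rad/s.
Step 2 — Transfer function: H(jω) = jωL/(R + jωL).
Step 3 — Numerator jωL = j·319.1; denominator R + jωL = 1530 + j319.1.
Step 4 — H = 0.04169 + j0.1999.
Step 5 — Magnitude: |H| = 0.2042 (-13.8 dB); phase: φ = 78.2°.

|H| = 0.2042 (-13.8 dB), φ = 78.2°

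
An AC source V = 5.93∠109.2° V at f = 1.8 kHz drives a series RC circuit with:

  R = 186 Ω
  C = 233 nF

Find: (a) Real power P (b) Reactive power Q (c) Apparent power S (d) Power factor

Step 1 — Angular frequency: ω = 2π·f = 2π·1800 = 1.131e+04 rad/s.
Step 2 — Component impedances:
  R: Z = R = 186 Ω
  C: Z = 1/(jωC) = -j/(ω·C) = 0 - j379.5 Ω
Step 3 — Series combination: Z_total = R + C = 186 - j379.5 Ω = 422.6∠-63.9° Ω.
Step 4 — Source phasor: V = 5.93∠109.2° V = -1.95 + j5.6 V.
Step 5 — Current: I = V / Z = -0.01393 + j0.001688 A = 0.01403∠173.1° A.
Step 6 — Complex power: S = V·I* = 0.03662 - j0.07472 VA.
Step 7 — Real power: P = Re(S) = 0.03662 W.
Step 8 — Reactive power: Q = Im(S) = -0.07472 VAR.
Step 9 — Apparent power: |S| = 0.08321 VA.
Step 10 — Power factor: PF = P/|S| = 0.4401 (leading).

(a) P = 0.03662 W  (b) Q = -0.07472 VAR  (c) S = 0.08321 VA  (d) PF = 0.4401 (leading)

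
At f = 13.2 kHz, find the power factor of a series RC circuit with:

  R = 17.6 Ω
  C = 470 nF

Step 1 — Angular frequency: ω = 2π·f = 2π·1.32e+04 = 8.294e+04 rad/s.
Step 2 — Component impedances:
  R: Z = R = 17.6 Ω
  C: Z = 1/(jωC) = -j/(ω·C) = 0 - j25.65 Ω
Step 3 — Series combination: Z_total = R + C = 17.6 - j25.65 Ω = 31.11∠-55.5° Ω.
Step 4 — Power factor: PF = cos(φ) = Re(Z)/|Z| = 17.6/31.11 = 0.5657.
Step 5 — Type: Im(Z) = -25.65 ⇒ leading (phase φ = -55.5°).

PF = 0.5657 (leading, φ = -55.5°)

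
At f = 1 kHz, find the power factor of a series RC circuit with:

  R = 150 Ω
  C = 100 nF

Step 1 — Angular frequency: ω = 2π·f = 2π·1000 = 6283 rad/s.
Step 2 — Component impedances:
  R: Z = R = 150 Ω
  C: Z = 1/(jωC) = -j/(ω·C) = 0 - j1592 Ω
Step 3 — Series combination: Z_total = R + C = 150 - j1592 Ω = 1599∠-84.6° Ω.
Step 4 — Power factor: PF = cos(φ) = Re(Z)/|Z| = 150/1598.6 = 0.09383.
Step 5 — Type: Im(Z) = -1592 ⇒ leading (phase φ = -84.6°).

PF = 0.09383 (leading, φ = -84.6°)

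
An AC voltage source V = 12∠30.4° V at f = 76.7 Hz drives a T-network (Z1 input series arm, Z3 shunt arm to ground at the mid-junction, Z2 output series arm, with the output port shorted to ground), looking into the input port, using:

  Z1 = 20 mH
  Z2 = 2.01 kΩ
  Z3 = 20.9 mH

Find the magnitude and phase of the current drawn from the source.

Step 1 — Angular frequency: ω = 2π·f = 2π·76.7 = 481.9 rad/s.
Step 2 — Component impedances:
  Z1: Z = jωL = j·481.9·0.02 = 0 + j9.638 Ω
  Z2: Z = R = 2010 Ω
  Z3: Z = jωL = j·481.9·0.0209 = 0 + j10.07 Ω
Step 3 — With the output port shorted to ground, the output series arm Z2 runs from the junction to ground; the shunt arm Z3 also runs from the junction to ground. They appear in parallel: Z3 || Z2 = 0.05047 + j10.07 Ω.
Step 4 — Series with input arm Z1: Z_in = Z1 + (Z3 || Z2) = 0.05047 + j19.71 Ω = 19.71∠89.9° Ω.
Step 5 — Source phasor: V = 12∠30.4° V = 10.35 + j6.072 V.
Step 6 — Ohm's law: I = V / Z_total = (10.35 + j6.072) / (0.05047 + j19.71) = 0.3094 - j0.5243 A.
Step 7 — Convert to polar: |I| = 0.6088 A, ∠I = -59.5°.

I = 0.6088∠-59.5° A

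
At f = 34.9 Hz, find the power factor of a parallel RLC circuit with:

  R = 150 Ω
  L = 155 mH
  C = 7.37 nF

Step 1 — Angular frequency: ω = 2π·f = 2π·34.9 = 219.3 rad/s.
Step 2 — Component impedances:
  R: Z = R = 150 Ω
  L: Z = jωL = j·219.3·0.155 = 0 + j33.99 Ω
  C: Z = 1/(jωC) = -j/(ω·C) = 0 - j6.188e+05 Ω
Step 3 — Parallel combination: 1/Z_total = 1/R + 1/L + 1/C; Z_total = 7.326 + j32.33 Ω = 33.15∠77.2° Ω.
Step 4 — Power factor: PF = cos(φ) = Re(Z)/|Z| = 7.326/33.15 = 0.221.
Step 5 — Type: Im(Z) = 32.33 ⇒ lagging (phase φ = 77.2°).

PF = 0.221 (lagging, φ = 77.2°)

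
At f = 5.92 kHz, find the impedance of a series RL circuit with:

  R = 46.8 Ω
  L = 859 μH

Step 1 — Angular frequency: ω = 2π·f = 2π·5920 = 3.72e+04 rad/s.
Step 2 — Component impedances:
  R: Z = R = 46.8 Ω
  L: Z = jωL = j·3.72e+04·0.000859 = 0 + j31.95 Ω
Step 3 — Series combination: Z_total = R + L = 46.8 + j31.95 Ω = 56.67∠34.3° Ω.

Z = 46.8 + j31.95 Ω = 56.67∠34.3° Ω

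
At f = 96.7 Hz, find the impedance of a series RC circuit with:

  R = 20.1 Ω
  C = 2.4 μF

Step 1 — Angular frequency: ω = 2π·f = 2π·96.7 = 607.6 rad/s.
Step 2 — Component impedances:
  R: Z = R = 20.1 Ω
  C: Z = 1/(jωC) = -j/(ω·C) = 0 - j685.8 Ω
Step 3 — Series combination: Z_total = R + C = 20.1 - j685.8 Ω = 686.1∠-88.3° Ω.

Z = 20.1 - j685.8 Ω = 686.1∠-88.3° Ω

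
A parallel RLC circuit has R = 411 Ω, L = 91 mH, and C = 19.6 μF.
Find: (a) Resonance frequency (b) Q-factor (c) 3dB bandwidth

Step 1 — Resonance: ω₀ = 1/√(LC) = 1/√(0.091·1.96e-05) = 748.8 rad/s.
Step 2 — f₀ = ω₀/(2π) = 119.2 Hz.
Step 3 — Parallel Q: Q = R/(ω₀L) = 411/(748.8·0.091) = 6.032.
Step 4 — Bandwidth: Δω = ω₀/Q = 124.1 rad/s; BW = Δω/(2π) = 19.76 Hz.

(a) f₀ = 119.2 Hz  (b) Q = 6.032  (c) BW = 19.76 Hz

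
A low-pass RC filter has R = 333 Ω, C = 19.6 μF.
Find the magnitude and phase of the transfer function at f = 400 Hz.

Step 1 — Angular frequency: ω = 2π·400 = 2513 rad/s.
Step 2 — Transfer function: H(jω) = 1/(1 + jωRC).
Step 3 — Denominator: 1 + jωRC = 1 + j·2513·333·1.96e-05 = 1 + j16.4.
Step 4 — H = 0.003703 - j0.06074.
Step 5 — Magnitude: |H| = 0.06085 (-24.3 dB); phase: φ = -86.5°.

|H| = 0.06085 (-24.3 dB), φ = -86.5°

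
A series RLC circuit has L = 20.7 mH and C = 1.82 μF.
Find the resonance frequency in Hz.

Step 1 — Resonance condition Im(Z)=0 gives ω₀ = 1/√(LC).
Step 2 — ω₀ = 1/√(0.0207·1.82e-06) = 5152 rad/s.
Step 3 — f₀ = ω₀/(2π) = 820 Hz.

f₀ = 820 Hz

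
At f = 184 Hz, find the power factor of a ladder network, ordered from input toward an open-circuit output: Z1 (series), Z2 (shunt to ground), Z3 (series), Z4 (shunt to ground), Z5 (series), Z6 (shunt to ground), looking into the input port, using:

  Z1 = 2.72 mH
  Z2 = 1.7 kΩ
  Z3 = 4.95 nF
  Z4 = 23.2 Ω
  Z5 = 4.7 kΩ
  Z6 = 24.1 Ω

Step 1 — Angular frequency: ω = 2π·f = 2π·184 = 1156 rad/s.
Step 2 — Component impedances:
  Z1: Z = jωL = j·1156·0.00272 = 0 + j3.145 Ω
  Z2: Z = R = 1700 Ω
  Z3: Z = 1/(jωC) = -j/(ω·C) = 0 - j1.747e+05 Ω
  Z4: Z = R = 23.2 Ω
  Z5: Z = R = 4700 Ω
  Z6: Z = R = 24.1 Ω
Step 3 — Ladder network (open output): work backward from the far end, alternating series and parallel combinations. Z_in = 1700 - j13.39 Ω = 1700∠-0.5° Ω.
Step 4 — Power factor: PF = cos(φ) = Re(Z)/|Z| = 1700/1700 = 1.
Step 5 — Type: Im(Z) = -13.39 ⇒ leading (phase φ = -0.5°).

PF = 1 (leading, φ = -0.5°)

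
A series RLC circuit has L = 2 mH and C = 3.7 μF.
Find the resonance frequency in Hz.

Step 1 — Resonance condition Im(Z)=0 gives ω₀ = 1/√(LC).
Step 2 — ω₀ = 1/√(0.002·3.7e-06) = 1.162e+04 rad/s.
Step 3 — f₀ = ω₀/(2π) = 1850 Hz.

f₀ = 1850 Hz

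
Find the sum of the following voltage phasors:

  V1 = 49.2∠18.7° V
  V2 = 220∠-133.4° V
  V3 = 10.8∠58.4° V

Step 1 — Convert each phasor to rectangular form:
  V1 = 49.2·(cos(18.7°) + j·sin(18.7°)) = 46.6 + j15.77 V
  V2 = 220·(cos(-133.4°) + j·sin(-133.4°)) = -151.2 - j159.8 V
  V3 = 10.8·(cos(58.4°) + j·sin(58.4°)) = 5.659 + j9.199 V
Step 2 — Sum components: V_total = -98.9 - j134.9 V.
Step 3 — Convert to polar: |V_total| = 167.2 V, ∠V_total = -126.3°.

V_total = 167.2∠-126.3° V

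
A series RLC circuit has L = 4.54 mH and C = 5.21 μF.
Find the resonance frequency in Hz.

Step 1 — Resonance condition Im(Z)=0 gives ω₀ = 1/√(LC).
Step 2 — ω₀ = 1/√(0.00454·5.21e-06) = 6502 rad/s.
Step 3 — f₀ = ω₀/(2π) = 1035 Hz.

f₀ = 1035 Hz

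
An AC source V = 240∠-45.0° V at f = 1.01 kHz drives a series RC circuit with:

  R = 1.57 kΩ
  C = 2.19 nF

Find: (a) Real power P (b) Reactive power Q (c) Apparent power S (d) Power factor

Step 1 — Angular frequency: ω = 2π·f = 2π·1010 = 6346 rad/s.
Step 2 — Component impedances:
  R: Z = R = 1570 Ω
  C: Z = 1/(jωC) = -j/(ω·C) = 0 - j7.195e+04 Ω
Step 3 — Series combination: Z_total = R + C = 1570 - j7.195e+04 Ω = 7.197e+04∠-88.8° Ω.
Step 4 — Source phasor: V = 240∠-45.0° V = 169.7 - j169.7 V.
Step 5 — Current: I = V / Z = 0.002409 + j0.002306 A = 0.003335∠43.8° A.
Step 6 — Complex power: S = V·I* = 0.01746 - j0.8001 VA.
Step 7 — Real power: P = Re(S) = 0.01746 W.
Step 8 — Reactive power: Q = Im(S) = -0.8001 VAR.
Step 9 — Apparent power: |S| = 0.8003 VA.
Step 10 — Power factor: PF = P/|S| = 0.02181 (leading).

(a) P = 0.01746 W  (b) Q = -0.8001 VAR  (c) S = 0.8003 VA  (d) PF = 0.02181 (leading)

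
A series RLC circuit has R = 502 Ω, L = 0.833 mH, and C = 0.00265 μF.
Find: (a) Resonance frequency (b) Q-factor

Step 1 — Resonance condition Im(Z)=0 gives ω₀ = 1/√(LC).
Step 2 — ω₀ = 1/√(0.000833·2.65e-09) = 6.731e+05 rad/s.
Step 3 — f₀ = ω₀/(2π) = 1.071e+05 Hz.
Step 4 — Series Q: Q = ω₀L/R = 6.731e+05·0.000833/502 = 1.117.

(a) f₀ = 1.071e+05 Hz  (b) Q = 1.117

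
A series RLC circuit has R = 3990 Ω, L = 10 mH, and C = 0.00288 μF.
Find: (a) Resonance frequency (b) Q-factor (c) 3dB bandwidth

Step 1 — Resonance: ω₀ = 1/√(LC) = 1/√(0.01·2.88e-09) = 1.863e+05 rad/s.
Step 2 — f₀ = ω₀/(2π) = 2.966e+04 Hz.
Step 3 — Series Q: Q = ω₀L/R = 1.863e+05·0.01/3990 = 0.467.
Step 4 — Bandwidth: Δω = ω₀/Q = 3.99e+05 rad/s; BW = Δω/(2π) = 6.35e+04 Hz.

(a) f₀ = 2.966e+04 Hz  (b) Q = 0.467  (c) BW = 6.35e+04 Hz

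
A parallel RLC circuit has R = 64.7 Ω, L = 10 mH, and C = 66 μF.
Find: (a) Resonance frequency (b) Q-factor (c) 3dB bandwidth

Step 1 — Resonance: ω₀ = 1/√(LC) = 1/√(0.01·6.6e-05) = 1231 rad/s.
Step 2 — f₀ = ω₀/(2π) = 195.9 Hz.
Step 3 — Parallel Q: Q = R/(ω₀L) = 64.7/(1231·0.01) = 5.256.
Step 4 — Bandwidth: Δω = ω₀/Q = 234.2 rad/s; BW = Δω/(2π) = 37.27 Hz.

(a) f₀ = 195.9 Hz  (b) Q = 5.256  (c) BW = 37.27 Hz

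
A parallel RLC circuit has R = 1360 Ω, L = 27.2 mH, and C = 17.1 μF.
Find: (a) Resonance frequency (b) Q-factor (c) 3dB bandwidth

Step 1 — Resonance: ω₀ = 1/√(LC) = 1/√(0.0272·1.71e-05) = 1466 rad/s.
Step 2 — f₀ = ω₀/(2π) = 233.4 Hz.
Step 3 — Parallel Q: Q = R/(ω₀L) = 1360/(1466·0.0272) = 34.1.
Step 4 — Bandwidth: Δω = ω₀/Q = 43 rad/s; BW = Δω/(2π) = 6.844 Hz.

(a) f₀ = 233.4 Hz  (b) Q = 34.1  (c) BW = 6.844 Hz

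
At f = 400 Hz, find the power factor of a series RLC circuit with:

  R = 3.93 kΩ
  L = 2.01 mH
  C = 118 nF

Step 1 — Angular frequency: ω = 2π·f = 2π·400 = 2513 rad/s.
Step 2 — Component impedances:
  R: Z = R = 3930 Ω
  L: Z = jωL = j·2513·0.00201 = 0 + j5.052 Ω
  C: Z = 1/(jωC) = -j/(ω·C) = 0 - j3372 Ω
Step 3 — Series combination: Z_total = R + L + C = 3930 - j3367 Ω = 5175∠-40.6° Ω.
Step 4 — Power factor: PF = cos(φ) = Re(Z)/|Z| = 3930/5175 = 0.7594.
Step 5 — Type: Im(Z) = -3367 ⇒ leading (phase φ = -40.6°).

PF = 0.7594 (leading, φ = -40.6°)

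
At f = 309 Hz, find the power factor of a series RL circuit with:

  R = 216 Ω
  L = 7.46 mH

Step 1 — Angular frequency: ω = 2π·f = 2π·309 = 1942 rad/s.
Step 2 — Component impedances:
  R: Z = R = 216 Ω
  L: Z = jωL = j·1942·0.00746 = 0 + j14.48 Ω
Step 3 — Series combination: Z_total = R + L = 216 + j14.48 Ω = 216.5∠3.8° Ω.
Step 4 — Power factor: PF = cos(φ) = Re(Z)/|Z| = 216/216.485 = 0.9978.
Step 5 — Type: Im(Z) = 14.48 ⇒ lagging (phase φ = 3.8°).

PF = 0.9978 (lagging, φ = 3.8°)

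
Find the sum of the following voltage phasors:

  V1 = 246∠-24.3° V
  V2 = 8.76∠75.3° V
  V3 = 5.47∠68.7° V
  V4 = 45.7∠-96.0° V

Step 1 — Convert each phasor to rectangular form:
  V1 = 246·(cos(-24.3°) + j·sin(-24.3°)) = 224.2 - j101.2 V
  V2 = 8.76·(cos(75.3°) + j·sin(75.3°)) = 2.223 + j8.473 V
  V3 = 5.47·(cos(68.7°) + j·sin(68.7°)) = 1.987 + j5.096 V
  V4 = 45.7·(cos(-96.0°) + j·sin(-96.0°)) = -4.777 - j45.45 V
Step 2 — Sum components: V_total = 223.6 - j133.1 V.
Step 3 — Convert to polar: |V_total| = 260.3 V, ∠V_total = -30.8°.

V_total = 260.3∠-30.8° V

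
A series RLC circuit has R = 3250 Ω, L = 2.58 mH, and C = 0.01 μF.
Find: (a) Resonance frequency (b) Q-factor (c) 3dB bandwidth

Step 1 — Resonance condition Im(Z)=0 gives ω₀ = 1/√(LC).
Step 2 — ω₀ = 1/√(0.00258·1e-08) = 1.969e+05 rad/s.
Step 3 — f₀ = ω₀/(2π) = 3.133e+04 Hz.
Step 4 — Series Q: Q = ω₀L/R = 1.969e+05·0.00258/3250 = 0.1563.
Step 5 — 3dB bandwidth: Δω = ω₀/Q = 1.26e+06 rad/s; BW = Δω/(2π) = 2.005e+05 Hz.

(a) f₀ = 3.133e+04 Hz  (b) Q = 0.1563  (c) BW = 2.005e+05 Hz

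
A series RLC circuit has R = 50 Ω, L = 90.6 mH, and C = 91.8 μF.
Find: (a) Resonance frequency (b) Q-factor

Step 1 — Resonance condition Im(Z)=0 gives ω₀ = 1/√(LC).
Step 2 — ω₀ = 1/√(0.0906·9.18e-05) = 346.7 rad/s.
Step 3 — f₀ = ω₀/(2π) = 55.19 Hz.
Step 4 — Series Q: Q = ω₀L/R = 346.7·0.0906/50 = 0.6283.

(a) f₀ = 55.19 Hz  (b) Q = 0.6283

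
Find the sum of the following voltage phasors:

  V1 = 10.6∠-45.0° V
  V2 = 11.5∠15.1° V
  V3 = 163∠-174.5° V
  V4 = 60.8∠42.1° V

Step 1 — Convert each phasor to rectangular form:
  V1 = 10.6·(cos(-45.0°) + j·sin(-45.0°)) = 7.495 - j7.495 V
  V2 = 11.5·(cos(15.1°) + j·sin(15.1°)) = 11.1 + j2.996 V
  V3 = 163·(cos(-174.5°) + j·sin(-174.5°)) = -162.2 - j15.62 V
  V4 = 60.8·(cos(42.1°) + j·sin(42.1°)) = 45.11 + j40.76 V
Step 2 — Sum components: V_total = -98.54 + j20.64 V.
Step 3 — Convert to polar: |V_total| = 100.7 V, ∠V_total = 168.2°.

V_total = 100.7∠168.2° V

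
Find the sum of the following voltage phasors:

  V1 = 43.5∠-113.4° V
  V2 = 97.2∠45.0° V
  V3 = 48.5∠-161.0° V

Step 1 — Convert each phasor to rectangular form:
  V1 = 43.5·(cos(-113.4°) + j·sin(-113.4°)) = -17.28 - j39.92 V
  V2 = 97.2·(cos(45.0°) + j·sin(45.0°)) = 68.73 + j68.73 V
  V3 = 48.5·(cos(-161.0°) + j·sin(-161.0°)) = -45.86 - j15.79 V
Step 2 — Sum components: V_total = 5.597 + j13.02 V.
Step 3 — Convert to polar: |V_total| = 14.17 V, ∠V_total = 66.7°.

V_total = 14.17∠66.7° V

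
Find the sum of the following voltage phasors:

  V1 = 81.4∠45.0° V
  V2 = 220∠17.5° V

Step 1 — Convert each phasor to rectangular form:
  V1 = 81.4·(cos(45.0°) + j·sin(45.0°)) = 57.56 + j57.56 V
  V2 = 220·(cos(17.5°) + j·sin(17.5°)) = 209.8 + j66.16 V
Step 2 — Sum components: V_total = 267.4 + j123.7 V.
Step 3 — Convert to polar: |V_total| = 294.6 V, ∠V_total = 24.8°.

V_total = 294.6∠24.8° V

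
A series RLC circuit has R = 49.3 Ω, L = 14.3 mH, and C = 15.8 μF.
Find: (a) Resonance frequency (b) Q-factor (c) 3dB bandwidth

Step 1 — Resonance: ω₀ = 1/√(LC) = 1/√(0.0143·1.58e-05) = 2104 rad/s.
Step 2 — f₀ = ω₀/(2π) = 334.8 Hz.
Step 3 — Series Q: Q = ω₀L/R = 2104·0.0143/49.3 = 0.6102.
Step 4 — Bandwidth: Δω = ω₀/Q = 3448 rad/s; BW = Δω/(2π) = 548.7 Hz.

(a) f₀ = 334.8 Hz  (b) Q = 0.6102  (c) BW = 548.7 Hz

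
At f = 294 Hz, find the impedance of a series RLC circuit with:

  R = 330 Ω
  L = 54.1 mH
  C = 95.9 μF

Step 1 — Angular frequency: ω = 2π·f = 2π·294 = 1847 rad/s.
Step 2 — Component impedances:
  R: Z = R = 330 Ω
  L: Z = jωL = j·1847·0.0541 = 0 + j99.94 Ω
  C: Z = 1/(jωC) = -j/(ω·C) = 0 - j5.645 Ω
Step 3 — Series combination: Z_total = R + L + C = 330 + j94.29 Ω = 343.2∠15.9° Ω.

Z = 330 + j94.29 Ω = 343.2∠15.9° Ω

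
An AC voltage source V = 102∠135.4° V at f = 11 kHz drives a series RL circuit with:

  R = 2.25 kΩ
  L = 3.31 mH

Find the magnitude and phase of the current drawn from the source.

Step 1 — Angular frequency: ω = 2π·f = 2π·1.1e+04 = 6.912e+04 rad/s.
Step 2 — Component impedances:
  R: Z = R = 2250 Ω
  L: Z = jωL = j·6.912e+04·0.00331 = 0 + j228.8 Ω
Step 3 — Series combination: Z_total = R + L = 2250 + j228.8 Ω = 2262∠5.8° Ω.
Step 4 — Source phasor: V = 102∠135.4° V = -72.63 + j71.62 V.
Step 5 — Ohm's law: I = V / Z_total = (-72.63 + j71.62) / (2250 + j228.8) = -0.02874 + j0.03475 A.
Step 6 — Convert to polar: |I| = 0.0451 A, ∠I = 129.6°.

I = 0.0451∠129.6° A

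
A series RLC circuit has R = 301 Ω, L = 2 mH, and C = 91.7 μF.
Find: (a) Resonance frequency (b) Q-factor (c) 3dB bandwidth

Step 1 — Resonance: ω₀ = 1/√(LC) = 1/√(0.002·9.17e-05) = 2335 rad/s.
Step 2 — f₀ = ω₀/(2π) = 371.6 Hz.
Step 3 — Series Q: Q = ω₀L/R = 2335·0.002/301 = 0.01552.
Step 4 — Bandwidth: Δω = ω₀/Q = 1.505e+05 rad/s; BW = Δω/(2π) = 2.395e+04 Hz.

(a) f₀ = 371.6 Hz  (b) Q = 0.01552  (c) BW = 2.395e+04 Hz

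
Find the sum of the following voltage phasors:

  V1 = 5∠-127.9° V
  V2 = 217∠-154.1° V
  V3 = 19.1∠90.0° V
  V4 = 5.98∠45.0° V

Step 1 — Convert each phasor to rectangular form:
  V1 = 5·(cos(-127.9°) + j·sin(-127.9°)) = -3.071 - j3.945 V
  V2 = 217·(cos(-154.1°) + j·sin(-154.1°)) = -195.2 - j94.79 V
  V3 = 19.1·(cos(90.0°) + j·sin(90.0°)) = 0 + j19.1 V
  V4 = 5.98·(cos(45.0°) + j·sin(45.0°)) = 4.228 + j4.228 V
Step 2 — Sum components: V_total = -194 - j75.4 V.
Step 3 — Convert to polar: |V_total| = 208.2 V, ∠V_total = -158.8°.

V_total = 208.2∠-158.8° V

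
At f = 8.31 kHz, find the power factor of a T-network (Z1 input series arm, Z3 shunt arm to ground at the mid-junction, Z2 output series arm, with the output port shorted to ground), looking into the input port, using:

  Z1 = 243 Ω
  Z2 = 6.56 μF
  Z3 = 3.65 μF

Step 1 — Angular frequency: ω = 2π·f = 2π·8310 = 5.221e+04 rad/s.
Step 2 — Component impedances:
  Z1: Z = R = 243 Ω
  Z2: Z = 1/(jωC) = -j/(ω·C) = 0 - j2.92 Ω
  Z3: Z = 1/(jωC) = -j/(ω·C) = 0 - j5.247 Ω
Step 3 — With the output port shorted to ground, the output series arm Z2 runs from the junction to ground; the shunt arm Z3 also runs from the junction to ground. They appear in parallel: Z3 || Z2 = 0 - j1.876 Ω.
Step 4 — Series with input arm Z1: Z_in = Z1 + (Z3 || Z2) = 243 - j1.876 Ω = 243∠-0.4° Ω.
Step 5 — Power factor: PF = cos(φ) = Re(Z)/|Z| = 243/243 = 1.
Step 6 — Type: Im(Z) = -1.876 ⇒ leading (phase φ = -0.4°).

PF = 1 (leading, φ = -0.4°)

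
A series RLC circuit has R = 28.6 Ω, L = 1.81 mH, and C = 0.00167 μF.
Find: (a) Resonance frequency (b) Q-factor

Step 1 — Resonance condition Im(Z)=0 gives ω₀ = 1/√(LC).
Step 2 — ω₀ = 1/√(0.00181·1.67e-09) = 5.752e+05 rad/s.
Step 3 — f₀ = ω₀/(2π) = 9.154e+04 Hz.
Step 4 — Series Q: Q = ω₀L/R = 5.752e+05·0.00181/28.6 = 36.4.

(a) f₀ = 9.154e+04 Hz  (b) Q = 36.4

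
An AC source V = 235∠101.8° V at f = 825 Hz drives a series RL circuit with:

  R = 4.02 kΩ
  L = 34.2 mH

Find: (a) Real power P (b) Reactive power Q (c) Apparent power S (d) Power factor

Step 1 — Angular frequency: ω = 2π·f = 2π·825 = 5184 rad/s.
Step 2 — Component impedances:
  R: Z = R = 4020 Ω
  L: Z = jωL = j·5184·0.0342 = 0 + j177.3 Ω
Step 3 — Series combination: Z_total = R + L = 4020 + j177.3 Ω = 4024∠2.5° Ω.
Step 4 — Source phasor: V = 235∠101.8° V = -48.06 + j230 V.
Step 5 — Current: I = V / Z = -0.009413 + j0.05764 A = 0.0584∠99.3° A.
Step 6 — Complex power: S = V·I* = 13.71 + j0.6046 VA.
Step 7 — Real power: P = Re(S) = 13.71 W.
Step 8 — Reactive power: Q = Im(S) = 0.6046 VAR.
Step 9 — Apparent power: |S| = 13.72 VA.
Step 10 — Power factor: PF = P/|S| = 0.999 (lagging).

(a) P = 13.71 W  (b) Q = 0.6046 VAR  (c) S = 13.72 VA  (d) PF = 0.999 (lagging)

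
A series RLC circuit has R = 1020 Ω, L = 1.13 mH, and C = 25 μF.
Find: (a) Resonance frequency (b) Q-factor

Step 1 — Resonance condition Im(Z)=0 gives ω₀ = 1/√(LC).
Step 2 — ω₀ = 1/√(0.00113·2.5e-05) = 5950 rad/s.
Step 3 — f₀ = ω₀/(2π) = 946.9 Hz.
Step 4 — Series Q: Q = ω₀L/R = 5950·0.00113/1020 = 0.006591.

(a) f₀ = 946.9 Hz  (b) Q = 0.006591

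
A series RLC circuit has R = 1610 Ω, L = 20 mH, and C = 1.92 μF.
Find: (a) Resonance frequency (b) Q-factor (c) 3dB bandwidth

Step 1 — Resonance condition Im(Z)=0 gives ω₀ = 1/√(LC).
Step 2 — ω₀ = 1/√(0.02·1.92e-06) = 5103 rad/s.
Step 3 — f₀ = ω₀/(2π) = 812.2 Hz.
Step 4 — Series Q: Q = ω₀L/R = 5103·0.02/1610 = 0.06339.
Step 5 — 3dB bandwidth: Δω = ω₀/Q = 8.05e+04 rad/s; BW = Δω/(2π) = 1.281e+04 Hz.

(a) f₀ = 812.2 Hz  (b) Q = 0.06339  (c) BW = 1.281e+04 Hz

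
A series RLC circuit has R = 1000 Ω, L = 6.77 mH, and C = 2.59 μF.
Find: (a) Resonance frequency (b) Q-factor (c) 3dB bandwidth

Step 1 — Resonance condition Im(Z)=0 gives ω₀ = 1/√(LC).
Step 2 — ω₀ = 1/√(0.00677·2.59e-06) = 7552 rad/s.
Step 3 — f₀ = ω₀/(2π) = 1202 Hz.
Step 4 — Series Q: Q = ω₀L/R = 7552·0.00677/1000 = 0.05113.
Step 5 — 3dB bandwidth: Δω = ω₀/Q = 1.477e+05 rad/s; BW = Δω/(2π) = 2.351e+04 Hz.

(a) f₀ = 1202 Hz  (b) Q = 0.05113  (c) BW = 2.351e+04 Hz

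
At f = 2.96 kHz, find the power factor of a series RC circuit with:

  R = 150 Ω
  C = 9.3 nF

Step 1 — Angular frequency: ω = 2π·f = 2π·2960 = 1.86e+04 rad/s.
Step 2 — Component impedances:
  R: Z = R = 150 Ω
  C: Z = 1/(jωC) = -j/(ω·C) = 0 - j5782 Ω
Step 3 — Series combination: Z_total = R + C = 150 - j5782 Ω = 5784∠-88.5° Ω.
Step 4 — Power factor: PF = cos(φ) = Re(Z)/|Z| = 150/5783.5 = 0.02594.
Step 5 — Type: Im(Z) = -5782 ⇒ leading (phase φ = -88.5°).

PF = 0.02594 (leading, φ = -88.5°)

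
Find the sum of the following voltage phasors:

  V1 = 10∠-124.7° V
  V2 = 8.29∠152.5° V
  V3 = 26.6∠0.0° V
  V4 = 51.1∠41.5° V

Step 1 — Convert each phasor to rectangular form:
  V1 = 10·(cos(-124.7°) + j·sin(-124.7°)) = -5.693 - j8.221 V
  V2 = 8.29·(cos(152.5°) + j·sin(152.5°)) = -7.353 + j3.828 V
  V3 = 26.6·(cos(0.0°) + j·sin(0.0°)) = 26.6 V
  V4 = 51.1·(cos(41.5°) + j·sin(41.5°)) = 38.27 + j33.86 V
Step 2 — Sum components: V_total = 51.83 + j29.47 V.
Step 3 — Convert to polar: |V_total| = 59.62 V, ∠V_total = 29.6°.

V_total = 59.62∠29.6° V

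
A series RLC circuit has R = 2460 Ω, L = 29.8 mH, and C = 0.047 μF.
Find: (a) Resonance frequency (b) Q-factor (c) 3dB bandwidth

Step 1 — Resonance: ω₀ = 1/√(LC) = 1/√(0.0298·4.7e-08) = 2.672e+04 rad/s.
Step 2 — f₀ = ω₀/(2π) = 4253 Hz.
Step 3 — Series Q: Q = ω₀L/R = 2.672e+04·0.0298/2460 = 0.3237.
Step 4 — Bandwidth: Δω = ω₀/Q = 8.255e+04 rad/s; BW = Δω/(2π) = 1.314e+04 Hz.

(a) f₀ = 4253 Hz  (b) Q = 0.3237  (c) BW = 1.314e+04 Hz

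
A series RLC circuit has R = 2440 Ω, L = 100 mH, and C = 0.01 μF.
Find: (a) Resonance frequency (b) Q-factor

Step 1 — Resonance condition Im(Z)=0 gives ω₀ = 1/√(LC).
Step 2 — ω₀ = 1/√(0.1·1e-08) = 3.162e+04 rad/s.
Step 3 — f₀ = ω₀/(2π) = 5033 Hz.
Step 4 — Series Q: Q = ω₀L/R = 3.162e+04·0.1/2440 = 1.296.

(a) f₀ = 5033 Hz  (b) Q = 1.296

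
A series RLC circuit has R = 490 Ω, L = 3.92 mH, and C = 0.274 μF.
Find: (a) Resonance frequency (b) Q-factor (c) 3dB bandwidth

Step 1 — Resonance: ω₀ = 1/√(LC) = 1/√(0.00392·2.74e-07) = 3.051e+04 rad/s.
Step 2 — f₀ = ω₀/(2π) = 4856 Hz.
Step 3 — Series Q: Q = ω₀L/R = 3.051e+04·0.00392/490 = 0.2441.
Step 4 — Bandwidth: Δω = ω₀/Q = 1.25e+05 rad/s; BW = Δω/(2π) = 1.989e+04 Hz.

(a) f₀ = 4856 Hz  (b) Q = 0.2441  (c) BW = 1.989e+04 Hz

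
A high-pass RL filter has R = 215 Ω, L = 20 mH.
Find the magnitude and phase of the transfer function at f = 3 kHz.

Step 1 — Angular frequency: ω = 2π·3000 = 1.885e+04 rad/s.
Step 2 — Transfer function: H(jω) = jωL/(R + jωL).
Step 3 — Numerator jωL = j·377; denominator R + jωL = 215 + j377.
Step 4 — H = 0.7546 + j0.4303.
Step 5 — Magnitude: |H| = 0.8687 (-1.2 dB); phase: φ = 29.7°.

|H| = 0.8687 (-1.2 dB), φ = 29.7°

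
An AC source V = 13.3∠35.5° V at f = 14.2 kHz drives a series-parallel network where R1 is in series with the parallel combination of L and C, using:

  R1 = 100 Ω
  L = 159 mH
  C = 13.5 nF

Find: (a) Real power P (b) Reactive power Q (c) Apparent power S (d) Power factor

Step 1 — Angular frequency: ω = 2π·f = 2π·1.42e+04 = 8.922e+04 rad/s.
Step 2 — Component impedances:
  R1: Z = R = 100 Ω
  L: Z = jωL = j·8.922e+04·0.159 = 0 + j1.419e+04 Ω
  C: Z = 1/(jωC) = -j/(ω·C) = 0 - j830.2 Ω
Step 3 — Parallel branch: L || C = 1/(1/L + 1/C) = 0 - j881.8 Ω.
Step 4 — Series with R1: Z_total = R1 + (L || C) = 100 - j881.8 Ω = 887.5∠-83.5° Ω.
Step 5 — Source phasor: V = 13.3∠35.5° V = 10.83 + j7.723 V.
Step 6 — Current: I = V / Z = -0.007272 + j0.0131 A = 0.01499∠119.0° A.
Step 7 — Complex power: S = V·I* = 0.02246 - j0.198 VA.
Step 8 — Real power: P = Re(S) = 0.02246 W.
Step 9 — Reactive power: Q = Im(S) = -0.198 VAR.
Step 10 — Apparent power: |S| = 0.1993 VA.
Step 11 — Power factor: PF = P/|S| = 0.1127 (leading).

(a) P = 0.02246 W  (b) Q = -0.198 VAR  (c) S = 0.1993 VA  (d) PF = 0.1127 (leading)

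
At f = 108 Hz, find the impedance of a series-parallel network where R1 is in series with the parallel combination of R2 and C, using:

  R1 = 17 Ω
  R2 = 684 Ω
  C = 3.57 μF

Step 1 — Angular frequency: ω = 2π·f = 2π·108 = 678.6 rad/s.
Step 2 — Component impedances:
  R1: Z = R = 17 Ω
  R2: Z = R = 684 Ω
  C: Z = 1/(jωC) = -j/(ω·C) = 0 - j412.8 Ω
Step 3 — Parallel branch: R2 || C = 1/(1/R2 + 1/C) = 182.6 - j302.6 Ω.
Step 4 — Series with R1: Z_total = R1 + (R2 || C) = 199.6 - j302.6 Ω = 362.5∠-56.6° Ω.

Z = 199.6 - j302.6 Ω = 362.5∠-56.6° Ω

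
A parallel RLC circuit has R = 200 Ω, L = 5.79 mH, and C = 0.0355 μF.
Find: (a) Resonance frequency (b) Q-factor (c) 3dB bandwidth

Step 1 — Resonance: ω₀ = 1/√(LC) = 1/√(0.00579·3.55e-08) = 6.975e+04 rad/s.
Step 2 — f₀ = ω₀/(2π) = 1.11e+04 Hz.
Step 3 — Parallel Q: Q = R/(ω₀L) = 200/(6.975e+04·0.00579) = 0.4952.
Step 4 — Bandwidth: Δω = ω₀/Q = 1.408e+05 rad/s; BW = Δω/(2π) = 2.242e+04 Hz.

(a) f₀ = 1.11e+04 Hz  (b) Q = 0.4952  (c) BW = 2.242e+04 Hz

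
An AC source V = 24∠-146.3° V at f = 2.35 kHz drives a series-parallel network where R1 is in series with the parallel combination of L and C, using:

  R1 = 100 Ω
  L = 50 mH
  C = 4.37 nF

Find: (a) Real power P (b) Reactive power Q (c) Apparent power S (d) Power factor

Step 1 — Angular frequency: ω = 2π·f = 2π·2350 = 1.477e+04 rad/s.
Step 2 — Component impedances:
  R1: Z = R = 100 Ω
  L: Z = jωL = j·1.477e+04·0.05 = 0 + j738.3 Ω
  C: Z = 1/(jωC) = -j/(ω·C) = 0 - j1.55e+04 Ω
Step 3 — Parallel branch: L || C = 1/(1/L + 1/C) = 0 + j775.2 Ω.
Step 4 — Series with R1: Z_total = R1 + (L || C) = 100 + j775.2 Ω = 781.6∠82.6° Ω.
Step 5 — Source phasor: V = 24∠-146.3° V = -19.97 - j13.32 V.
Step 6 — Current: I = V / Z = -0.02016 + j0.02316 A = 0.03071∠131.1° A.
Step 7 — Complex power: S = V·I* = 0.09428 + j0.7309 VA.
Step 8 — Real power: P = Re(S) = 0.09428 W.
Step 9 — Reactive power: Q = Im(S) = 0.7309 VAR.
Step 10 — Apparent power: |S| = 0.7369 VA.
Step 11 — Power factor: PF = P/|S| = 0.1279 (lagging).

(a) P = 0.09428 W  (b) Q = 0.7309 VAR  (c) S = 0.7369 VA  (d) PF = 0.1279 (lagging)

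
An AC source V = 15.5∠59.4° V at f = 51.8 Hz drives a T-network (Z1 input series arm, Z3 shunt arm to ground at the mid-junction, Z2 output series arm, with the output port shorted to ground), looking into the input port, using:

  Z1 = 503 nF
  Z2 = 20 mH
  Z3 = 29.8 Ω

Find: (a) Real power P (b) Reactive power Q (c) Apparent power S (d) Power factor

Step 1 — Angular frequency: ω = 2π·f = 2π·51.8 = 325.5 rad/s.
Step 2 — Component impedances:
  Z1: Z = 1/(jωC) = -j/(ω·C) = 0 - j6108 Ω
  Z2: Z = jωL = j·325.5·0.02 = 0 + j6.509 Ω
  Z3: Z = R = 29.8 Ω
Step 3 — With the output port shorted to ground, the output series arm Z2 runs from the junction to ground; the shunt arm Z3 also runs from the junction to ground. They appear in parallel: Z3 || Z2 = 1.357 + j6.213 Ω.
Step 4 — Series with input arm Z1: Z_in = Z1 + (Z3 || Z2) = 1.357 - j6102 Ω = 6102∠-90.0° Ω.
Step 5 — Source phasor: V = 15.5∠59.4° V = 7.89 + j13.34 V.
Step 6 — Current: I = V / Z = -0.002186 + j0.001294 A = 0.00254∠149.4° A.
Step 7 — Complex power: S = V·I* = 8.756e-06 - j0.03937 VA.
Step 8 — Real power: P = Re(S) = 8.756e-06 W.
Step 9 — Reactive power: Q = Im(S) = -0.03937 VAR.
Step 10 — Apparent power: |S| = 0.03937 VA.
Step 11 — Power factor: PF = P/|S| = 0.0002224 (leading).

(a) P = 8.756e-06 W  (b) Q = -0.03937 VAR  (c) S = 0.03937 VA  (d) PF = 0.0002224 (leading)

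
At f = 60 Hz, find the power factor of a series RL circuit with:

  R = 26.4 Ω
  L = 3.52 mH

Step 1 — Angular frequency: ω = 2π·f = 2π·60 = 377 rad/s.
Step 2 — Component impedances:
  R: Z = R = 26.4 Ω
  L: Z = jωL = j·377·0.00352 = 0 + j1.327 Ω
Step 3 — Series combination: Z_total = R + L = 26.4 + j1.327 Ω = 26.43∠2.9° Ω.
Step 4 — Power factor: PF = cos(φ) = Re(Z)/|Z| = 26.4/26.4333 = 0.9987.
Step 5 — Type: Im(Z) = 1.327 ⇒ lagging (phase φ = 2.9°).

PF = 0.9987 (lagging, φ = 2.9°)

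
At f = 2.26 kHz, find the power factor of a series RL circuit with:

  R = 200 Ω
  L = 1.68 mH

Step 1 — Angular frequency: ω = 2π·f = 2π·2260 = 1.42e+04 rad/s.
Step 2 — Component impedances:
  R: Z = R = 200 Ω
  L: Z = jωL = j·1.42e+04·0.00168 = 0 + j23.86 Ω
Step 3 — Series combination: Z_total = R + L = 200 + j23.86 Ω = 201.4∠6.8° Ω.
Step 4 — Power factor: PF = cos(φ) = Re(Z)/|Z| = 200/201.4 = 0.993.
Step 5 — Type: Im(Z) = 23.86 ⇒ lagging (phase φ = 6.8°).

PF = 0.993 (lagging, φ = 6.8°)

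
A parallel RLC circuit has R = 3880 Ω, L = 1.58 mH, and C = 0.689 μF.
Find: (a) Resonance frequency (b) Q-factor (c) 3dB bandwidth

Step 1 — Resonance: ω₀ = 1/√(LC) = 1/√(0.00158·6.89e-07) = 3.031e+04 rad/s.
Step 2 — f₀ = ω₀/(2π) = 4824 Hz.
Step 3 — Parallel Q: Q = R/(ω₀L) = 3880/(3.031e+04·0.00158) = 81.02.
Step 4 — Bandwidth: Δω = ω₀/Q = 374.1 rad/s; BW = Δω/(2π) = 59.53 Hz.

(a) f₀ = 4824 Hz  (b) Q = 81.02  (c) BW = 59.53 Hz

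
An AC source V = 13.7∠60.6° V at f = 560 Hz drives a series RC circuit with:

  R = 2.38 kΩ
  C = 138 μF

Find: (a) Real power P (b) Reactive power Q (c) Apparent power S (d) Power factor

Step 1 — Angular frequency: ω = 2π·f = 2π·560 = 3519 rad/s.
Step 2 — Component impedances:
  R: Z = R = 2380 Ω
  C: Z = 1/(jωC) = -j/(ω·C) = 0 - j2.059 Ω
Step 3 — Series combination: Z_total = R + C = 2380 - j2.059 Ω = 2380∠-0.0° Ω.
Step 4 — Source phasor: V = 13.7∠60.6° V = 6.725 + j11.94 V.
Step 5 — Current: I = V / Z = 0.002821 + j0.005017 A = 0.005756∠60.6° A.
Step 6 — Complex power: S = V·I* = 0.07886 - j6.824e-05 VA.
Step 7 — Real power: P = Re(S) = 0.07886 W.
Step 8 — Reactive power: Q = Im(S) = -6.824e-05 VAR.
Step 9 — Apparent power: |S| = 0.07886 VA.
Step 10 — Power factor: PF = P/|S| = 1 (leading).

(a) P = 0.07886 W  (b) Q = -6.824e-05 VAR  (c) S = 0.07886 VA  (d) PF = 1 (leading)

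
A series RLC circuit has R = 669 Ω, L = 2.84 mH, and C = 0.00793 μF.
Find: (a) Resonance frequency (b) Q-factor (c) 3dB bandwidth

Step 1 — Resonance: ω₀ = 1/√(LC) = 1/√(0.00284·7.93e-09) = 2.107e+05 rad/s.
Step 2 — f₀ = ω₀/(2π) = 3.354e+04 Hz.
Step 3 — Series Q: Q = ω₀L/R = 2.107e+05·0.00284/669 = 0.8945.
Step 4 — Bandwidth: Δω = ω₀/Q = 2.356e+05 rad/s; BW = Δω/(2π) = 3.749e+04 Hz.

(a) f₀ = 3.354e+04 Hz  (b) Q = 0.8945  (c) BW = 3.749e+04 Hz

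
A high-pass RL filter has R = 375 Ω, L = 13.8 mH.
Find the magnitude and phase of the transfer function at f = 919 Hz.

Step 1 — Angular frequency: ω = 2π·919 = 5774 rad/s.
Step 2 — Transfer function: H(jω) = jωL/(R + jωL).
Step 3 — Numerator jωL = j·79.68; denominator R + jωL = 375 + j79.68.
Step 4 — H = 0.0432 + j0.2033.
Step 5 — Magnitude: |H| = 0.2079 (-13.6 dB); phase: φ = 78.0°.

|H| = 0.2079 (-13.6 dB), φ = 78.0°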